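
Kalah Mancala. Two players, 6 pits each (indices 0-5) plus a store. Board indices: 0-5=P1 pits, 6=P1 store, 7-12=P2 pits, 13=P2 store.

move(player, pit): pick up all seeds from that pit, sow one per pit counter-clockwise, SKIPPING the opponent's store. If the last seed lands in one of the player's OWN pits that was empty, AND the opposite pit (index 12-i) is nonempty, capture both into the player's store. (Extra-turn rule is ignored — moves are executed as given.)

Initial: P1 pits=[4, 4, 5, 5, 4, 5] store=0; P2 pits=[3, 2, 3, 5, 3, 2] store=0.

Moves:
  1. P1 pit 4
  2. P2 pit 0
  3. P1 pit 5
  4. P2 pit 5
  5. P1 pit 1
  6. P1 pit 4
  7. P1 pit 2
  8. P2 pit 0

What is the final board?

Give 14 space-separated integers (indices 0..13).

Answer: 5 0 0 7 1 2 5 0 7 5 7 5 0 1

Derivation:
Move 1: P1 pit4 -> P1=[4,4,5,5,0,6](1) P2=[4,3,3,5,3,2](0)
Move 2: P2 pit0 -> P1=[4,4,5,5,0,6](1) P2=[0,4,4,6,4,2](0)
Move 3: P1 pit5 -> P1=[4,4,5,5,0,0](2) P2=[1,5,5,7,5,2](0)
Move 4: P2 pit5 -> P1=[5,4,5,5,0,0](2) P2=[1,5,5,7,5,0](1)
Move 5: P1 pit1 -> P1=[5,0,6,6,1,0](4) P2=[0,5,5,7,5,0](1)
Move 6: P1 pit4 -> P1=[5,0,6,6,0,1](4) P2=[0,5,5,7,5,0](1)
Move 7: P1 pit2 -> P1=[5,0,0,7,1,2](5) P2=[1,6,5,7,5,0](1)
Move 8: P2 pit0 -> P1=[5,0,0,7,1,2](5) P2=[0,7,5,7,5,0](1)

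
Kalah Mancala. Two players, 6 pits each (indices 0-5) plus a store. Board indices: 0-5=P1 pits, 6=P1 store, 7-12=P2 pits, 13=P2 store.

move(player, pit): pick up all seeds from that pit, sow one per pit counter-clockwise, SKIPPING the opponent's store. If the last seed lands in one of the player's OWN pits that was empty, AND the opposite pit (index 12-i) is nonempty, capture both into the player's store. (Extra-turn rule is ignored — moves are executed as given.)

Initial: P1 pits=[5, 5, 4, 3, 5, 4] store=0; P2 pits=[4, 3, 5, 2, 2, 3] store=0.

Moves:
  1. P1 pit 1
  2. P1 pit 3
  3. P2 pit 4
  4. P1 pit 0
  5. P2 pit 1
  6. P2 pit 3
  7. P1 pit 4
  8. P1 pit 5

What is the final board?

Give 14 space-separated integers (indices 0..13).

Answer: 0 0 6 1 0 0 12 7 2 8 2 3 0 4

Derivation:
Move 1: P1 pit1 -> P1=[5,0,5,4,6,5](1) P2=[4,3,5,2,2,3](0)
Move 2: P1 pit3 -> P1=[5,0,5,0,7,6](2) P2=[5,3,5,2,2,3](0)
Move 3: P2 pit4 -> P1=[5,0,5,0,7,6](2) P2=[5,3,5,2,0,4](1)
Move 4: P1 pit0 -> P1=[0,1,6,1,8,7](2) P2=[5,3,5,2,0,4](1)
Move 5: P2 pit1 -> P1=[0,0,6,1,8,7](2) P2=[5,0,6,3,0,4](3)
Move 6: P2 pit3 -> P1=[0,0,6,1,8,7](2) P2=[5,0,6,0,1,5](4)
Move 7: P1 pit4 -> P1=[0,0,6,1,0,8](3) P2=[6,1,7,1,2,6](4)
Move 8: P1 pit5 -> P1=[0,0,6,1,0,0](12) P2=[7,2,8,2,3,0](4)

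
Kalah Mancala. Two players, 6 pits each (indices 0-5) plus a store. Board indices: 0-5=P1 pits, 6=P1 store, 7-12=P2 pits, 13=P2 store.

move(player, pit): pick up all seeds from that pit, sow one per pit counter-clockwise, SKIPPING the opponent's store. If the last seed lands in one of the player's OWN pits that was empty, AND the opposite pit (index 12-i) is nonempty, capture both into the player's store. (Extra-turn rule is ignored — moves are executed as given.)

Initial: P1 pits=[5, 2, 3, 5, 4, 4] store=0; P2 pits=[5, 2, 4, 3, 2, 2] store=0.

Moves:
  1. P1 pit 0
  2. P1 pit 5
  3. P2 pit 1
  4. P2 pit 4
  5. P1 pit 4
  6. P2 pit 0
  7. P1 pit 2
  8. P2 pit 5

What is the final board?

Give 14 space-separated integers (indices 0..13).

Answer: 3 4 1 7 1 2 3 0 2 8 6 1 0 3

Derivation:
Move 1: P1 pit0 -> P1=[0,3,4,6,5,5](0) P2=[5,2,4,3,2,2](0)
Move 2: P1 pit5 -> P1=[0,3,4,6,5,0](1) P2=[6,3,5,4,2,2](0)
Move 3: P2 pit1 -> P1=[0,3,4,6,5,0](1) P2=[6,0,6,5,3,2](0)
Move 4: P2 pit4 -> P1=[1,3,4,6,5,0](1) P2=[6,0,6,5,0,3](1)
Move 5: P1 pit4 -> P1=[1,3,4,6,0,1](2) P2=[7,1,7,5,0,3](1)
Move 6: P2 pit0 -> P1=[2,3,4,6,0,1](2) P2=[0,2,8,6,1,4](2)
Move 7: P1 pit2 -> P1=[2,3,0,7,1,2](3) P2=[0,2,8,6,1,4](2)
Move 8: P2 pit5 -> P1=[3,4,1,7,1,2](3) P2=[0,2,8,6,1,0](3)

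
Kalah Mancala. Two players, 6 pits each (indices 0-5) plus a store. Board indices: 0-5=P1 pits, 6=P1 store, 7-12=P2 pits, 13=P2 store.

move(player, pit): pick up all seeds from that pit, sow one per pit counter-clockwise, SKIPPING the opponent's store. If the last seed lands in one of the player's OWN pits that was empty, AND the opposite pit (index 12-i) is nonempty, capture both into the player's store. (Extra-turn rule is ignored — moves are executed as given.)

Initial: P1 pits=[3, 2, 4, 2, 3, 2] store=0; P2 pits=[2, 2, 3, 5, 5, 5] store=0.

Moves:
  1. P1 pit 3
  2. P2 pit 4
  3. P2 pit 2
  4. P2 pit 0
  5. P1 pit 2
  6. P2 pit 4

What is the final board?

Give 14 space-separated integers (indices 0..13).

Move 1: P1 pit3 -> P1=[3,2,4,0,4,3](0) P2=[2,2,3,5,5,5](0)
Move 2: P2 pit4 -> P1=[4,3,5,0,4,3](0) P2=[2,2,3,5,0,6](1)
Move 3: P2 pit2 -> P1=[4,3,5,0,4,3](0) P2=[2,2,0,6,1,7](1)
Move 4: P2 pit0 -> P1=[4,3,5,0,4,3](0) P2=[0,3,1,6,1,7](1)
Move 5: P1 pit2 -> P1=[4,3,0,1,5,4](1) P2=[1,3,1,6,1,7](1)
Move 6: P2 pit4 -> P1=[4,3,0,1,5,4](1) P2=[1,3,1,6,0,8](1)

Answer: 4 3 0 1 5 4 1 1 3 1 6 0 8 1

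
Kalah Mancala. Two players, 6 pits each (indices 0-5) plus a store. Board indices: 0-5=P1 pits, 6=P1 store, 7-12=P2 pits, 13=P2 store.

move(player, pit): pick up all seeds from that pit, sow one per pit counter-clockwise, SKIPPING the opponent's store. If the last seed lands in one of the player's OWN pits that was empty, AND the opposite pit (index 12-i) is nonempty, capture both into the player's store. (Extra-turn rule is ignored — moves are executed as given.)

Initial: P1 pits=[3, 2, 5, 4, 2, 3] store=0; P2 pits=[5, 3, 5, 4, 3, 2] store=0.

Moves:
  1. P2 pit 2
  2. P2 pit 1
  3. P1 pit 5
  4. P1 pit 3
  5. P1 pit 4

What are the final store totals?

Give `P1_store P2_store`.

Move 1: P2 pit2 -> P1=[4,2,5,4,2,3](0) P2=[5,3,0,5,4,3](1)
Move 2: P2 pit1 -> P1=[4,2,5,4,2,3](0) P2=[5,0,1,6,5,3](1)
Move 3: P1 pit5 -> P1=[4,2,5,4,2,0](1) P2=[6,1,1,6,5,3](1)
Move 4: P1 pit3 -> P1=[4,2,5,0,3,1](2) P2=[7,1,1,6,5,3](1)
Move 5: P1 pit4 -> P1=[4,2,5,0,0,2](3) P2=[8,1,1,6,5,3](1)

Answer: 3 1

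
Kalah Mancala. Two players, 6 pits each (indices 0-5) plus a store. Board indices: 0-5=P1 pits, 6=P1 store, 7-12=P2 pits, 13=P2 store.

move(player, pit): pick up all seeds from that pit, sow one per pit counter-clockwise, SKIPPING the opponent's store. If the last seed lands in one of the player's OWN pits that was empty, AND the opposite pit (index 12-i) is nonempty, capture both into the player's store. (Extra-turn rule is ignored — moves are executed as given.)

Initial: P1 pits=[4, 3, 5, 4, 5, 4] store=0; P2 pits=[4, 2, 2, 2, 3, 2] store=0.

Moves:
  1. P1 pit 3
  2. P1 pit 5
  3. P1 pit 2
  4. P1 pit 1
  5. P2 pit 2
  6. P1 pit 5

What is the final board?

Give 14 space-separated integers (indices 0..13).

Move 1: P1 pit3 -> P1=[4,3,5,0,6,5](1) P2=[5,2,2,2,3,2](0)
Move 2: P1 pit5 -> P1=[4,3,5,0,6,0](2) P2=[6,3,3,3,3,2](0)
Move 3: P1 pit2 -> P1=[4,3,0,1,7,1](3) P2=[7,3,3,3,3,2](0)
Move 4: P1 pit1 -> P1=[4,0,1,2,8,1](3) P2=[7,3,3,3,3,2](0)
Move 5: P2 pit2 -> P1=[4,0,1,2,8,1](3) P2=[7,3,0,4,4,3](0)
Move 6: P1 pit5 -> P1=[4,0,1,2,8,0](4) P2=[7,3,0,4,4,3](0)

Answer: 4 0 1 2 8 0 4 7 3 0 4 4 3 0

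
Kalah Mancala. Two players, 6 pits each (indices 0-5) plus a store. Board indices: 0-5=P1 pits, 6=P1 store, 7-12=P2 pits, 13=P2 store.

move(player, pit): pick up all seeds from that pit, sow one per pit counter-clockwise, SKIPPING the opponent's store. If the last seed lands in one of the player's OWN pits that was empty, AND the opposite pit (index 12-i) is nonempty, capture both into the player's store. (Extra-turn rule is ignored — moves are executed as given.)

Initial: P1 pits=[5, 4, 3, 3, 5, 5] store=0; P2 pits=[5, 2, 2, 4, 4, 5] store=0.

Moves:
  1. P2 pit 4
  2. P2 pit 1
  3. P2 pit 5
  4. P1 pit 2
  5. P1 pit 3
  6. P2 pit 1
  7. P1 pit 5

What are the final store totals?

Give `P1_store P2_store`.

Move 1: P2 pit4 -> P1=[6,5,3,3,5,5](0) P2=[5,2,2,4,0,6](1)
Move 2: P2 pit1 -> P1=[6,5,3,3,5,5](0) P2=[5,0,3,5,0,6](1)
Move 3: P2 pit5 -> P1=[7,6,4,4,6,5](0) P2=[5,0,3,5,0,0](2)
Move 4: P1 pit2 -> P1=[7,6,0,5,7,6](1) P2=[5,0,3,5,0,0](2)
Move 5: P1 pit3 -> P1=[7,6,0,0,8,7](2) P2=[6,1,3,5,0,0](2)
Move 6: P2 pit1 -> P1=[7,6,0,0,8,7](2) P2=[6,0,4,5,0,0](2)
Move 7: P1 pit5 -> P1=[7,6,0,0,8,0](3) P2=[7,1,5,6,1,1](2)

Answer: 3 2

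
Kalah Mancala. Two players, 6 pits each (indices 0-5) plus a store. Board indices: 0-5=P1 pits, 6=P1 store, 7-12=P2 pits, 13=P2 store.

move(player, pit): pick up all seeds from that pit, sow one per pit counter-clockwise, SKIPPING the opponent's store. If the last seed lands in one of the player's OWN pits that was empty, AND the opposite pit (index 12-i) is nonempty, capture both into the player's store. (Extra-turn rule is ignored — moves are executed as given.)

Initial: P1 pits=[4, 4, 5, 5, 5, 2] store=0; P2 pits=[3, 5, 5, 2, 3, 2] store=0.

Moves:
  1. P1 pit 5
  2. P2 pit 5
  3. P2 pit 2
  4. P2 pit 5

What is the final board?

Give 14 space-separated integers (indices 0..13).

Move 1: P1 pit5 -> P1=[4,4,5,5,5,0](1) P2=[4,5,5,2,3,2](0)
Move 2: P2 pit5 -> P1=[5,4,5,5,5,0](1) P2=[4,5,5,2,3,0](1)
Move 3: P2 pit2 -> P1=[6,4,5,5,5,0](1) P2=[4,5,0,3,4,1](2)
Move 4: P2 pit5 -> P1=[6,4,5,5,5,0](1) P2=[4,5,0,3,4,0](3)

Answer: 6 4 5 5 5 0 1 4 5 0 3 4 0 3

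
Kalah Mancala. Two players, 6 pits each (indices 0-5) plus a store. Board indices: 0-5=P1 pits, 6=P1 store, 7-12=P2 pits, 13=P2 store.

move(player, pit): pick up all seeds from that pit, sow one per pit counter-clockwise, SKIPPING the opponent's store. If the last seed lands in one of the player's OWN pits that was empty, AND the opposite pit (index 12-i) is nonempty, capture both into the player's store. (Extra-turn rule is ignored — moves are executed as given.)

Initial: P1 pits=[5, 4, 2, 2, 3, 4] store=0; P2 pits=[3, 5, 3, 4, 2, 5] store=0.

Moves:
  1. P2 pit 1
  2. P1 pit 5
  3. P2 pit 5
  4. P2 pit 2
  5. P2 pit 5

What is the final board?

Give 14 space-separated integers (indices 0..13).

Answer: 7 5 3 3 4 0 1 4 1 0 6 4 0 4

Derivation:
Move 1: P2 pit1 -> P1=[5,4,2,2,3,4](0) P2=[3,0,4,5,3,6](1)
Move 2: P1 pit5 -> P1=[5,4,2,2,3,0](1) P2=[4,1,5,5,3,6](1)
Move 3: P2 pit5 -> P1=[6,5,3,3,4,0](1) P2=[4,1,5,5,3,0](2)
Move 4: P2 pit2 -> P1=[7,5,3,3,4,0](1) P2=[4,1,0,6,4,1](3)
Move 5: P2 pit5 -> P1=[7,5,3,3,4,0](1) P2=[4,1,0,6,4,0](4)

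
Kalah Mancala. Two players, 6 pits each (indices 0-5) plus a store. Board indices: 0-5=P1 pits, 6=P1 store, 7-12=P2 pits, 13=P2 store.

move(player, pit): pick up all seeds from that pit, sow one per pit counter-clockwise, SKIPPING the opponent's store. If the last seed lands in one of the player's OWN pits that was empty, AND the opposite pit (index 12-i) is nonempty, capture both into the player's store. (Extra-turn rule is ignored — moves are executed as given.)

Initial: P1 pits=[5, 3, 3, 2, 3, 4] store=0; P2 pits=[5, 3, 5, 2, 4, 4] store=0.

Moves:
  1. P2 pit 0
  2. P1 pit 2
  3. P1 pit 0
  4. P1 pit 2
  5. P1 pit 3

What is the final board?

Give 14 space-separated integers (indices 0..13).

Answer: 0 4 0 0 6 7 1 1 5 6 3 5 5 0

Derivation:
Move 1: P2 pit0 -> P1=[5,3,3,2,3,4](0) P2=[0,4,6,3,5,5](0)
Move 2: P1 pit2 -> P1=[5,3,0,3,4,5](0) P2=[0,4,6,3,5,5](0)
Move 3: P1 pit0 -> P1=[0,4,1,4,5,6](0) P2=[0,4,6,3,5,5](0)
Move 4: P1 pit2 -> P1=[0,4,0,5,5,6](0) P2=[0,4,6,3,5,5](0)
Move 5: P1 pit3 -> P1=[0,4,0,0,6,7](1) P2=[1,5,6,3,5,5](0)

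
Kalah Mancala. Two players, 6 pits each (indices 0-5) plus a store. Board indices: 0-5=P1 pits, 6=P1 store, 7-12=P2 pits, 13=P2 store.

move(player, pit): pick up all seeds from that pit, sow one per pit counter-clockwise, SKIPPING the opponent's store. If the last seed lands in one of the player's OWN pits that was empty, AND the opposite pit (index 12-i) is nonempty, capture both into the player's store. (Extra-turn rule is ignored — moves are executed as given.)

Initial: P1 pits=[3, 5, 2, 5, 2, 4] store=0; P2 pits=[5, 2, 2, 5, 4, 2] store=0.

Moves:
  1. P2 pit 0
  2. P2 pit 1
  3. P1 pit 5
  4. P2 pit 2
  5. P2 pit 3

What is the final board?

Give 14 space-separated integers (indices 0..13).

Move 1: P2 pit0 -> P1=[3,5,2,5,2,4](0) P2=[0,3,3,6,5,3](0)
Move 2: P2 pit1 -> P1=[3,5,2,5,2,4](0) P2=[0,0,4,7,6,3](0)
Move 3: P1 pit5 -> P1=[3,5,2,5,2,0](1) P2=[1,1,5,7,6,3](0)
Move 4: P2 pit2 -> P1=[4,5,2,5,2,0](1) P2=[1,1,0,8,7,4](1)
Move 5: P2 pit3 -> P1=[5,6,3,6,3,0](1) P2=[1,1,0,0,8,5](2)

Answer: 5 6 3 6 3 0 1 1 1 0 0 8 5 2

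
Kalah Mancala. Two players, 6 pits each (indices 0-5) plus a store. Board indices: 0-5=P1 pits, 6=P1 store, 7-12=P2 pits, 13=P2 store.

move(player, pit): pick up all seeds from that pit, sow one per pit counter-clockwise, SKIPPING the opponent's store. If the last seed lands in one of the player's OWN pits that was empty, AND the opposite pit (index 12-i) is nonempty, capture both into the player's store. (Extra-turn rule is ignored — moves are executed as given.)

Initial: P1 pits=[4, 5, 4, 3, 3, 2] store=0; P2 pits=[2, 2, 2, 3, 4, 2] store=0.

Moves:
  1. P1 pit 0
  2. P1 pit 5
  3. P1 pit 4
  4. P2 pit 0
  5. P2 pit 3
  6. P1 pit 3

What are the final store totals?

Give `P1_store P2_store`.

Answer: 3 1

Derivation:
Move 1: P1 pit0 -> P1=[0,6,5,4,4,2](0) P2=[2,2,2,3,4,2](0)
Move 2: P1 pit5 -> P1=[0,6,5,4,4,0](1) P2=[3,2,2,3,4,2](0)
Move 3: P1 pit4 -> P1=[0,6,5,4,0,1](2) P2=[4,3,2,3,4,2](0)
Move 4: P2 pit0 -> P1=[0,6,5,4,0,1](2) P2=[0,4,3,4,5,2](0)
Move 5: P2 pit3 -> P1=[1,6,5,4,0,1](2) P2=[0,4,3,0,6,3](1)
Move 6: P1 pit3 -> P1=[1,6,5,0,1,2](3) P2=[1,4,3,0,6,3](1)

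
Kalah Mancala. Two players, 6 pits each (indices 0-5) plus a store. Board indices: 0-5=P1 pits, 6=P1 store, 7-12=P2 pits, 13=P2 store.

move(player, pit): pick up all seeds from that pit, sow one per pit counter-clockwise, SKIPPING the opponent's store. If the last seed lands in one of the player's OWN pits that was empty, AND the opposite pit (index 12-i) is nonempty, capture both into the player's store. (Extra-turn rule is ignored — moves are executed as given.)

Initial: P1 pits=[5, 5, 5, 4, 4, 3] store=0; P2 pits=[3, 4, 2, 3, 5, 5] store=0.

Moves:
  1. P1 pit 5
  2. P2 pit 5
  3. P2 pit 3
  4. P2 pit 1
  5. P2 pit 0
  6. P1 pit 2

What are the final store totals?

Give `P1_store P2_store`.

Answer: 2 3

Derivation:
Move 1: P1 pit5 -> P1=[5,5,5,4,4,0](1) P2=[4,5,2,3,5,5](0)
Move 2: P2 pit5 -> P1=[6,6,6,5,4,0](1) P2=[4,5,2,3,5,0](1)
Move 3: P2 pit3 -> P1=[6,6,6,5,4,0](1) P2=[4,5,2,0,6,1](2)
Move 4: P2 pit1 -> P1=[6,6,6,5,4,0](1) P2=[4,0,3,1,7,2](3)
Move 5: P2 pit0 -> P1=[6,6,6,5,4,0](1) P2=[0,1,4,2,8,2](3)
Move 6: P1 pit2 -> P1=[6,6,0,6,5,1](2) P2=[1,2,4,2,8,2](3)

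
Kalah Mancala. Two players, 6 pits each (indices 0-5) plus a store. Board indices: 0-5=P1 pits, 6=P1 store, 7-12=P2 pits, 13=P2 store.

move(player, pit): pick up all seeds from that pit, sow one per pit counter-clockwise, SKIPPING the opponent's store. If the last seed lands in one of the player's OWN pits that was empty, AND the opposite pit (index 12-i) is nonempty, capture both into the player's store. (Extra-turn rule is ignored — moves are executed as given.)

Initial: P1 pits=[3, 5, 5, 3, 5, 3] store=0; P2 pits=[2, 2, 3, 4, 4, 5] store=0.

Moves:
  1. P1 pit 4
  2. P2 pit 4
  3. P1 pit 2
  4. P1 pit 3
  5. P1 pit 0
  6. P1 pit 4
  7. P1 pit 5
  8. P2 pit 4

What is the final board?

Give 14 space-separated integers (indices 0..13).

Move 1: P1 pit4 -> P1=[3,5,5,3,0,4](1) P2=[3,3,4,4,4,5](0)
Move 2: P2 pit4 -> P1=[4,6,5,3,0,4](1) P2=[3,3,4,4,0,6](1)
Move 3: P1 pit2 -> P1=[4,6,0,4,1,5](2) P2=[4,3,4,4,0,6](1)
Move 4: P1 pit3 -> P1=[4,6,0,0,2,6](3) P2=[5,3,4,4,0,6](1)
Move 5: P1 pit0 -> P1=[0,7,1,1,3,6](3) P2=[5,3,4,4,0,6](1)
Move 6: P1 pit4 -> P1=[0,7,1,1,0,7](4) P2=[6,3,4,4,0,6](1)
Move 7: P1 pit5 -> P1=[0,7,1,1,0,0](5) P2=[7,4,5,5,1,7](1)
Move 8: P2 pit4 -> P1=[0,7,1,1,0,0](5) P2=[7,4,5,5,0,8](1)

Answer: 0 7 1 1 0 0 5 7 4 5 5 0 8 1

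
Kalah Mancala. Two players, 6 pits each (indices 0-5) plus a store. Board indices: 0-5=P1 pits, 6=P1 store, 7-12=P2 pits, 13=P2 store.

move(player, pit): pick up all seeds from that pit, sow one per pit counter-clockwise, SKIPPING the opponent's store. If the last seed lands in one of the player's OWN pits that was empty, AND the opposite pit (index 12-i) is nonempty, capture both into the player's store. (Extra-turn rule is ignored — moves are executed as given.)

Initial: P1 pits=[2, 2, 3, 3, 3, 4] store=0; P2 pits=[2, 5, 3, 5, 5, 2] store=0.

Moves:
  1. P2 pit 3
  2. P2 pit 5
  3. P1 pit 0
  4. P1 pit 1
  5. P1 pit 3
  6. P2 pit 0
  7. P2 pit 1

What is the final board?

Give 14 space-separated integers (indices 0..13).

Move 1: P2 pit3 -> P1=[3,3,3,3,3,4](0) P2=[2,5,3,0,6,3](1)
Move 2: P2 pit5 -> P1=[4,4,3,3,3,4](0) P2=[2,5,3,0,6,0](2)
Move 3: P1 pit0 -> P1=[0,5,4,4,4,4](0) P2=[2,5,3,0,6,0](2)
Move 4: P1 pit1 -> P1=[0,0,5,5,5,5](1) P2=[2,5,3,0,6,0](2)
Move 5: P1 pit3 -> P1=[0,0,5,0,6,6](2) P2=[3,6,3,0,6,0](2)
Move 6: P2 pit0 -> P1=[0,0,0,0,6,6](2) P2=[0,7,4,0,6,0](8)
Move 7: P2 pit1 -> P1=[1,1,0,0,6,6](2) P2=[0,0,5,1,7,1](9)

Answer: 1 1 0 0 6 6 2 0 0 5 1 7 1 9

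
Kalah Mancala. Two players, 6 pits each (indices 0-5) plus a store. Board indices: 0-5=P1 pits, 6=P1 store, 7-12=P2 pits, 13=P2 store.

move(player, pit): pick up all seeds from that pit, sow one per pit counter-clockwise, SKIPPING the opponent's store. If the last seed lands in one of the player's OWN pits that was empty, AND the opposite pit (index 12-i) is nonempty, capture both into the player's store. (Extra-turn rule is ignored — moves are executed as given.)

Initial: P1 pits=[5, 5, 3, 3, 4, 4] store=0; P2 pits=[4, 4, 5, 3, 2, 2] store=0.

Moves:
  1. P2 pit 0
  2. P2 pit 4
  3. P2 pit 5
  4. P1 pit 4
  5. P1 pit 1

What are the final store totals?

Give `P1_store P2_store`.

Move 1: P2 pit0 -> P1=[5,5,3,3,4,4](0) P2=[0,5,6,4,3,2](0)
Move 2: P2 pit4 -> P1=[6,5,3,3,4,4](0) P2=[0,5,6,4,0,3](1)
Move 3: P2 pit5 -> P1=[7,6,3,3,4,4](0) P2=[0,5,6,4,0,0](2)
Move 4: P1 pit4 -> P1=[7,6,3,3,0,5](1) P2=[1,6,6,4,0,0](2)
Move 5: P1 pit1 -> P1=[7,0,4,4,1,6](2) P2=[2,6,6,4,0,0](2)

Answer: 2 2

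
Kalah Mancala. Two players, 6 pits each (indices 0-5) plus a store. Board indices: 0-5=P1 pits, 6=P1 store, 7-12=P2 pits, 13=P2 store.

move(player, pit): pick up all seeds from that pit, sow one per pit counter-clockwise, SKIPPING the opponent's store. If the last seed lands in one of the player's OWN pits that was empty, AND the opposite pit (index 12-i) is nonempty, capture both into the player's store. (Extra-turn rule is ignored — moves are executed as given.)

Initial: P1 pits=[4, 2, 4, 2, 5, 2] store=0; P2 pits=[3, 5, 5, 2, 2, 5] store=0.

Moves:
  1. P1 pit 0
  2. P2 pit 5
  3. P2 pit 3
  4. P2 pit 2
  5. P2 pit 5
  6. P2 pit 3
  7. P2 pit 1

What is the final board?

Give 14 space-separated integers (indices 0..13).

Answer: 1 4 6 4 6 2 0 3 0 1 1 6 1 6

Derivation:
Move 1: P1 pit0 -> P1=[0,3,5,3,6,2](0) P2=[3,5,5,2,2,5](0)
Move 2: P2 pit5 -> P1=[1,4,6,4,6,2](0) P2=[3,5,5,2,2,0](1)
Move 3: P2 pit3 -> P1=[0,4,6,4,6,2](0) P2=[3,5,5,0,3,0](3)
Move 4: P2 pit2 -> P1=[1,4,6,4,6,2](0) P2=[3,5,0,1,4,1](4)
Move 5: P2 pit5 -> P1=[1,4,6,4,6,2](0) P2=[3,5,0,1,4,0](5)
Move 6: P2 pit3 -> P1=[1,4,6,4,6,2](0) P2=[3,5,0,0,5,0](5)
Move 7: P2 pit1 -> P1=[1,4,6,4,6,2](0) P2=[3,0,1,1,6,1](6)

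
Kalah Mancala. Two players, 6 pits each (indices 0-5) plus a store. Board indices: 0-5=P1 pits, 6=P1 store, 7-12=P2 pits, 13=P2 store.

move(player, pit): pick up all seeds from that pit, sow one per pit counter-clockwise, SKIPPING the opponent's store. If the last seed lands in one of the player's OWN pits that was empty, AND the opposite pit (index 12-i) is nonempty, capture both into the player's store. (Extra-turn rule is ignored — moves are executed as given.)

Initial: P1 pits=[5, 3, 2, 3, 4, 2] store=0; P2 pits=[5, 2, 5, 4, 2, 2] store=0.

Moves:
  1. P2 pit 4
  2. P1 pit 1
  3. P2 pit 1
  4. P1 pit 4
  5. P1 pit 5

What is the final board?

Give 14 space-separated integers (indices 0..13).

Move 1: P2 pit4 -> P1=[5,3,2,3,4,2](0) P2=[5,2,5,4,0,3](1)
Move 2: P1 pit1 -> P1=[5,0,3,4,5,2](0) P2=[5,2,5,4,0,3](1)
Move 3: P2 pit1 -> P1=[5,0,3,4,5,2](0) P2=[5,0,6,5,0,3](1)
Move 4: P1 pit4 -> P1=[5,0,3,4,0,3](1) P2=[6,1,7,5,0,3](1)
Move 5: P1 pit5 -> P1=[5,0,3,4,0,0](2) P2=[7,2,7,5,0,3](1)

Answer: 5 0 3 4 0 0 2 7 2 7 5 0 3 1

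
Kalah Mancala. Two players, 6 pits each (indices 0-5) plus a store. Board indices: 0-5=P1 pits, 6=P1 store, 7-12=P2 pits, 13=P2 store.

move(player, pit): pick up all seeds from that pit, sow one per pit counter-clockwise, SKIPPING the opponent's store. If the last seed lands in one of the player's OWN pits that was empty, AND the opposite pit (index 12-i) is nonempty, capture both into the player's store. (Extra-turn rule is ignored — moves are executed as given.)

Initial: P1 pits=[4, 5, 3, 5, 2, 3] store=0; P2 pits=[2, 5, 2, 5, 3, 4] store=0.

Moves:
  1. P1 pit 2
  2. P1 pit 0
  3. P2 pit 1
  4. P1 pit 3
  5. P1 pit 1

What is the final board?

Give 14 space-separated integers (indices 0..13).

Move 1: P1 pit2 -> P1=[4,5,0,6,3,4](0) P2=[2,5,2,5,3,4](0)
Move 2: P1 pit0 -> P1=[0,6,1,7,4,4](0) P2=[2,5,2,5,3,4](0)
Move 3: P2 pit1 -> P1=[0,6,1,7,4,4](0) P2=[2,0,3,6,4,5](1)
Move 4: P1 pit3 -> P1=[0,6,1,0,5,5](1) P2=[3,1,4,7,4,5](1)
Move 5: P1 pit1 -> P1=[0,0,2,1,6,6](2) P2=[4,1,4,7,4,5](1)

Answer: 0 0 2 1 6 6 2 4 1 4 7 4 5 1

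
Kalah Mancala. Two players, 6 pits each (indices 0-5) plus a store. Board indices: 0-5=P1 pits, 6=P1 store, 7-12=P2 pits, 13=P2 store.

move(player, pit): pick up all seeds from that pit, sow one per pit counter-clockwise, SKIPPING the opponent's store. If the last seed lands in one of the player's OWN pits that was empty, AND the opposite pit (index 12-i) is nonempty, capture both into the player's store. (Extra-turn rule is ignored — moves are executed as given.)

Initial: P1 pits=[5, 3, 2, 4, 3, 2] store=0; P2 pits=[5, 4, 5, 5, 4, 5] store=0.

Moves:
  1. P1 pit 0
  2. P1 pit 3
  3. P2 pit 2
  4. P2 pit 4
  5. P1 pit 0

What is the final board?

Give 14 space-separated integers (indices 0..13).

Answer: 0 6 5 0 5 4 1 6 5 0 6 0 7 2

Derivation:
Move 1: P1 pit0 -> P1=[0,4,3,5,4,3](0) P2=[5,4,5,5,4,5](0)
Move 2: P1 pit3 -> P1=[0,4,3,0,5,4](1) P2=[6,5,5,5,4,5](0)
Move 3: P2 pit2 -> P1=[1,4,3,0,5,4](1) P2=[6,5,0,6,5,6](1)
Move 4: P2 pit4 -> P1=[2,5,4,0,5,4](1) P2=[6,5,0,6,0,7](2)
Move 5: P1 pit0 -> P1=[0,6,5,0,5,4](1) P2=[6,5,0,6,0,7](2)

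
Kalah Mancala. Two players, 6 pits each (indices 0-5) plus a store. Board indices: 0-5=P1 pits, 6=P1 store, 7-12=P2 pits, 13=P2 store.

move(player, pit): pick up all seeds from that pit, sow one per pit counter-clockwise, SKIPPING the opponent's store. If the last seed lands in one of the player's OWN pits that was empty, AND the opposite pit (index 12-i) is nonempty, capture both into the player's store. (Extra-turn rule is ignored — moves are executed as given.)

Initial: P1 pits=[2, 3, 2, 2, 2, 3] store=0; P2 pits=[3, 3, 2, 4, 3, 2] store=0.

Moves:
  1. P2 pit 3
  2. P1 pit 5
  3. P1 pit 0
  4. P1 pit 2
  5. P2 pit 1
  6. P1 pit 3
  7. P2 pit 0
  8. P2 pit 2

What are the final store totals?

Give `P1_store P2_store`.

Move 1: P2 pit3 -> P1=[3,3,2,2,2,3](0) P2=[3,3,2,0,4,3](1)
Move 2: P1 pit5 -> P1=[3,3,2,2,2,0](1) P2=[4,4,2,0,4,3](1)
Move 3: P1 pit0 -> P1=[0,4,3,3,2,0](1) P2=[4,4,2,0,4,3](1)
Move 4: P1 pit2 -> P1=[0,4,0,4,3,0](6) P2=[0,4,2,0,4,3](1)
Move 5: P2 pit1 -> P1=[0,4,0,4,3,0](6) P2=[0,0,3,1,5,4](1)
Move 6: P1 pit3 -> P1=[0,4,0,0,4,1](7) P2=[1,0,3,1,5,4](1)
Move 7: P2 pit0 -> P1=[0,4,0,0,0,1](7) P2=[0,0,3,1,5,4](6)
Move 8: P2 pit2 -> P1=[0,4,0,0,0,1](7) P2=[0,0,0,2,6,5](6)

Answer: 7 6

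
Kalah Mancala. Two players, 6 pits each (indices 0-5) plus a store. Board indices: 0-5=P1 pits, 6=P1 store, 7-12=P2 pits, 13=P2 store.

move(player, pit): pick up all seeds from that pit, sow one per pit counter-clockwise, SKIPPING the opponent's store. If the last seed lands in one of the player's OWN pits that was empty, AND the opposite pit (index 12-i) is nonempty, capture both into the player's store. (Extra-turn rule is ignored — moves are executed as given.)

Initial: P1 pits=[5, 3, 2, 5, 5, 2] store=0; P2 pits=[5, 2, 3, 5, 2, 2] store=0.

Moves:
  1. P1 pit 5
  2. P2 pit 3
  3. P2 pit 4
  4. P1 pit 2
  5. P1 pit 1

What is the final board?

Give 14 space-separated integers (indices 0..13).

Move 1: P1 pit5 -> P1=[5,3,2,5,5,0](1) P2=[6,2,3,5,2,2](0)
Move 2: P2 pit3 -> P1=[6,4,2,5,5,0](1) P2=[6,2,3,0,3,3](1)
Move 3: P2 pit4 -> P1=[7,4,2,5,5,0](1) P2=[6,2,3,0,0,4](2)
Move 4: P1 pit2 -> P1=[7,4,0,6,6,0](1) P2=[6,2,3,0,0,4](2)
Move 5: P1 pit1 -> P1=[7,0,1,7,7,0](8) P2=[0,2,3,0,0,4](2)

Answer: 7 0 1 7 7 0 8 0 2 3 0 0 4 2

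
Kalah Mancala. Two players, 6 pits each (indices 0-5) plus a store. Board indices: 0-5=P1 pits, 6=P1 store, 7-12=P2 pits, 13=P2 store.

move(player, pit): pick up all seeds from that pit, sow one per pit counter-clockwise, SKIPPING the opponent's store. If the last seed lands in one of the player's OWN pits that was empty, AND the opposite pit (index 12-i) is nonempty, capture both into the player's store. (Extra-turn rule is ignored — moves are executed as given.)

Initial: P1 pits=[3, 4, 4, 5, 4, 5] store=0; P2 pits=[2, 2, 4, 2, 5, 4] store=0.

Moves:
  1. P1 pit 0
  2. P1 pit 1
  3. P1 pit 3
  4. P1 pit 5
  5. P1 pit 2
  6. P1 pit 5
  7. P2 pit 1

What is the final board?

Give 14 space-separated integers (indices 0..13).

Move 1: P1 pit0 -> P1=[0,5,5,6,4,5](0) P2=[2,2,4,2,5,4](0)
Move 2: P1 pit1 -> P1=[0,0,6,7,5,6](1) P2=[2,2,4,2,5,4](0)
Move 3: P1 pit3 -> P1=[0,0,6,0,6,7](2) P2=[3,3,5,3,5,4](0)
Move 4: P1 pit5 -> P1=[0,0,6,0,6,0](3) P2=[4,4,6,4,6,5](0)
Move 5: P1 pit2 -> P1=[0,0,0,1,7,1](4) P2=[5,5,6,4,6,5](0)
Move 6: P1 pit5 -> P1=[0,0,0,1,7,0](5) P2=[5,5,6,4,6,5](0)
Move 7: P2 pit1 -> P1=[0,0,0,1,7,0](5) P2=[5,0,7,5,7,6](1)

Answer: 0 0 0 1 7 0 5 5 0 7 5 7 6 1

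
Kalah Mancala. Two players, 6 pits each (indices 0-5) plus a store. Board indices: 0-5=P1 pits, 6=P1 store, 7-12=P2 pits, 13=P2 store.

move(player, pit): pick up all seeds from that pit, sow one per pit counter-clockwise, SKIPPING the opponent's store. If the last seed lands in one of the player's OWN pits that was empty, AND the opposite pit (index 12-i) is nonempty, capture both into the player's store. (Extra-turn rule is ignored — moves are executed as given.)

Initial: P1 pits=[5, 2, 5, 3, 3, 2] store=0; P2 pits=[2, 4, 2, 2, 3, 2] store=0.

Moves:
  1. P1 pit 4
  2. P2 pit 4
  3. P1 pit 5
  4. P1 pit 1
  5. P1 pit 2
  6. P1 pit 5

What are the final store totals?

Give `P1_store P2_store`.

Answer: 4 1

Derivation:
Move 1: P1 pit4 -> P1=[5,2,5,3,0,3](1) P2=[3,4,2,2,3,2](0)
Move 2: P2 pit4 -> P1=[6,2,5,3,0,3](1) P2=[3,4,2,2,0,3](1)
Move 3: P1 pit5 -> P1=[6,2,5,3,0,0](2) P2=[4,5,2,2,0,3](1)
Move 4: P1 pit1 -> P1=[6,0,6,4,0,0](2) P2=[4,5,2,2,0,3](1)
Move 5: P1 pit2 -> P1=[6,0,0,5,1,1](3) P2=[5,6,2,2,0,3](1)
Move 6: P1 pit5 -> P1=[6,0,0,5,1,0](4) P2=[5,6,2,2,0,3](1)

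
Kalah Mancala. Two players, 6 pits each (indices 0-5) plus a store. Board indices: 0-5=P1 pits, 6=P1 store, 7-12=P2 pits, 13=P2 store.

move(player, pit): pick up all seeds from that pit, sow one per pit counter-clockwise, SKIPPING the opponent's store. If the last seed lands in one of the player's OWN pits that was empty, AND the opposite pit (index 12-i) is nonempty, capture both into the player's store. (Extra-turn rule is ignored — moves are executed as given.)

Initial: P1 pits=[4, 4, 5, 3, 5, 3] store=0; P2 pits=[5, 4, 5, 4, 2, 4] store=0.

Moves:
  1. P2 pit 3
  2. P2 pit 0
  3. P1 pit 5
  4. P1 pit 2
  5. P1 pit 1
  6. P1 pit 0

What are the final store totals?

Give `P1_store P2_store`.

Move 1: P2 pit3 -> P1=[5,4,5,3,5,3](0) P2=[5,4,5,0,3,5](1)
Move 2: P2 pit0 -> P1=[5,4,5,3,5,3](0) P2=[0,5,6,1,4,6](1)
Move 3: P1 pit5 -> P1=[5,4,5,3,5,0](1) P2=[1,6,6,1,4,6](1)
Move 4: P1 pit2 -> P1=[5,4,0,4,6,1](2) P2=[2,6,6,1,4,6](1)
Move 5: P1 pit1 -> P1=[5,0,1,5,7,2](2) P2=[2,6,6,1,4,6](1)
Move 6: P1 pit0 -> P1=[0,1,2,6,8,3](2) P2=[2,6,6,1,4,6](1)

Answer: 2 1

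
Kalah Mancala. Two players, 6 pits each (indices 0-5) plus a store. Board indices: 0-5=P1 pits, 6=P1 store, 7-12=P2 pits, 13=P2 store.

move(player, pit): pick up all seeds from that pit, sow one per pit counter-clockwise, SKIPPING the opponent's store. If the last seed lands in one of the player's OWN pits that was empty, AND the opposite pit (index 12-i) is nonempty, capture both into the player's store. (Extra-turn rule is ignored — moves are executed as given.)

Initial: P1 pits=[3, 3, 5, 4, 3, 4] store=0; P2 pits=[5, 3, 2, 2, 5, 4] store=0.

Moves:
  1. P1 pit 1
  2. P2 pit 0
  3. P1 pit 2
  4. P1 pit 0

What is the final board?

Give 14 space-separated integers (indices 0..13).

Move 1: P1 pit1 -> P1=[3,0,6,5,4,4](0) P2=[5,3,2,2,5,4](0)
Move 2: P2 pit0 -> P1=[3,0,6,5,4,4](0) P2=[0,4,3,3,6,5](0)
Move 3: P1 pit2 -> P1=[3,0,0,6,5,5](1) P2=[1,5,3,3,6,5](0)
Move 4: P1 pit0 -> P1=[0,1,1,7,5,5](1) P2=[1,5,3,3,6,5](0)

Answer: 0 1 1 7 5 5 1 1 5 3 3 6 5 0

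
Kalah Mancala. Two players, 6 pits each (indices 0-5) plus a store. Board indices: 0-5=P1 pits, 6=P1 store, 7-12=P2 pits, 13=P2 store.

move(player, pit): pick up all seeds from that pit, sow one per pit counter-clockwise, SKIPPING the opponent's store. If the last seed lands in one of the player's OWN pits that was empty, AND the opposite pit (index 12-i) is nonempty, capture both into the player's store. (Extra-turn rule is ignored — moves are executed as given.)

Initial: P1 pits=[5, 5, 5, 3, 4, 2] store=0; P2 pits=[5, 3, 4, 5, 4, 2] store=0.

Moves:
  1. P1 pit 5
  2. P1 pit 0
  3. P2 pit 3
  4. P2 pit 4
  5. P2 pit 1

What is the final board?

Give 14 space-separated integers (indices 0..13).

Move 1: P1 pit5 -> P1=[5,5,5,3,4,0](1) P2=[6,3,4,5,4,2](0)
Move 2: P1 pit0 -> P1=[0,6,6,4,5,0](8) P2=[0,3,4,5,4,2](0)
Move 3: P2 pit3 -> P1=[1,7,6,4,5,0](8) P2=[0,3,4,0,5,3](1)
Move 4: P2 pit4 -> P1=[2,8,7,4,5,0](8) P2=[0,3,4,0,0,4](2)
Move 5: P2 pit1 -> P1=[2,0,7,4,5,0](8) P2=[0,0,5,1,0,4](11)

Answer: 2 0 7 4 5 0 8 0 0 5 1 0 4 11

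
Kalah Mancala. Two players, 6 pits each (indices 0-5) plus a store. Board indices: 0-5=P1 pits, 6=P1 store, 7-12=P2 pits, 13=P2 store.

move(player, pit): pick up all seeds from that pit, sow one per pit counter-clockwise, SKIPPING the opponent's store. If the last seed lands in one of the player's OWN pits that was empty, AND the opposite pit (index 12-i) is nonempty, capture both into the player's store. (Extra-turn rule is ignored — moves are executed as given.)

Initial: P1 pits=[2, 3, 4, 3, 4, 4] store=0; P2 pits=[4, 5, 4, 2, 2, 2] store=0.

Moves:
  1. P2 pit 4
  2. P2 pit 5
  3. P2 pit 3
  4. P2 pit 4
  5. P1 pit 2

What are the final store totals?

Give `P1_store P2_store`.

Move 1: P2 pit4 -> P1=[2,3,4,3,4,4](0) P2=[4,5,4,2,0,3](1)
Move 2: P2 pit5 -> P1=[3,4,4,3,4,4](0) P2=[4,5,4,2,0,0](2)
Move 3: P2 pit3 -> P1=[0,4,4,3,4,4](0) P2=[4,5,4,0,1,0](6)
Move 4: P2 pit4 -> P1=[0,4,4,3,4,4](0) P2=[4,5,4,0,0,1](6)
Move 5: P1 pit2 -> P1=[0,4,0,4,5,5](1) P2=[4,5,4,0,0,1](6)

Answer: 1 6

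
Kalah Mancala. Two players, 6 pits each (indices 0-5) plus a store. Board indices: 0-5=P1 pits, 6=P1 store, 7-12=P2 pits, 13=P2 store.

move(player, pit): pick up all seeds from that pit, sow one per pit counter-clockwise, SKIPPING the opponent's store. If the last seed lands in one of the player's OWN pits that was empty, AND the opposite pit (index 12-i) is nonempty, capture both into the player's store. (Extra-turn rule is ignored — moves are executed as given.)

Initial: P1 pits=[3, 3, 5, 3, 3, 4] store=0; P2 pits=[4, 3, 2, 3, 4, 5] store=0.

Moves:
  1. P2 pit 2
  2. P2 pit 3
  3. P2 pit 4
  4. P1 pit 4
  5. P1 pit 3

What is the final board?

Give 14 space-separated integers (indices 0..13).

Answer: 5 4 6 0 1 6 2 6 3 0 0 0 7 2

Derivation:
Move 1: P2 pit2 -> P1=[3,3,5,3,3,4](0) P2=[4,3,0,4,5,5](0)
Move 2: P2 pit3 -> P1=[4,3,5,3,3,4](0) P2=[4,3,0,0,6,6](1)
Move 3: P2 pit4 -> P1=[5,4,6,4,3,4](0) P2=[4,3,0,0,0,7](2)
Move 4: P1 pit4 -> P1=[5,4,6,4,0,5](1) P2=[5,3,0,0,0,7](2)
Move 5: P1 pit3 -> P1=[5,4,6,0,1,6](2) P2=[6,3,0,0,0,7](2)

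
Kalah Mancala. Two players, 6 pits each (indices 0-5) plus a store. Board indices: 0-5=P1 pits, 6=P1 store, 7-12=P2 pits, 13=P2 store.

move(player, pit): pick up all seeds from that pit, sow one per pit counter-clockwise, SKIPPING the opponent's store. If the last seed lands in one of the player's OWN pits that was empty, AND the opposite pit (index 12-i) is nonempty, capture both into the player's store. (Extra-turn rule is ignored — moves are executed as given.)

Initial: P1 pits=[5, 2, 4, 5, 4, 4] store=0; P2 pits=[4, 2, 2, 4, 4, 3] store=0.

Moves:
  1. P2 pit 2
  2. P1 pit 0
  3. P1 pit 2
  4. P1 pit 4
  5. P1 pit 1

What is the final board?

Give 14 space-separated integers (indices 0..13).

Move 1: P2 pit2 -> P1=[5,2,4,5,4,4](0) P2=[4,2,0,5,5,3](0)
Move 2: P1 pit0 -> P1=[0,3,5,6,5,5](0) P2=[4,2,0,5,5,3](0)
Move 3: P1 pit2 -> P1=[0,3,0,7,6,6](1) P2=[5,2,0,5,5,3](0)
Move 4: P1 pit4 -> P1=[0,3,0,7,0,7](2) P2=[6,3,1,6,5,3](0)
Move 5: P1 pit1 -> P1=[0,0,1,8,0,7](6) P2=[6,0,1,6,5,3](0)

Answer: 0 0 1 8 0 7 6 6 0 1 6 5 3 0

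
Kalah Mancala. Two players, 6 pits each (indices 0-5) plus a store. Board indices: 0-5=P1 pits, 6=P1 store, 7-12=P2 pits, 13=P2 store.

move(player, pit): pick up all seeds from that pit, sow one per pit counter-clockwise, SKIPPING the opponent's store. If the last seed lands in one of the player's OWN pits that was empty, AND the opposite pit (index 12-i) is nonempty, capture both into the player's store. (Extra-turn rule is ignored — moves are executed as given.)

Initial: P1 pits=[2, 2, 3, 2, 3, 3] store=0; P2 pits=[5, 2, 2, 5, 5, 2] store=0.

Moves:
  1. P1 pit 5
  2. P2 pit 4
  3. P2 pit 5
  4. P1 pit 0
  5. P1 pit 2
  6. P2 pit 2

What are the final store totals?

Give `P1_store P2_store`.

Move 1: P1 pit5 -> P1=[2,2,3,2,3,0](1) P2=[6,3,2,5,5,2](0)
Move 2: P2 pit4 -> P1=[3,3,4,2,3,0](1) P2=[6,3,2,5,0,3](1)
Move 3: P2 pit5 -> P1=[4,4,4,2,3,0](1) P2=[6,3,2,5,0,0](2)
Move 4: P1 pit0 -> P1=[0,5,5,3,4,0](1) P2=[6,3,2,5,0,0](2)
Move 5: P1 pit2 -> P1=[0,5,0,4,5,1](2) P2=[7,3,2,5,0,0](2)
Move 6: P2 pit2 -> P1=[0,0,0,4,5,1](2) P2=[7,3,0,6,0,0](8)

Answer: 2 8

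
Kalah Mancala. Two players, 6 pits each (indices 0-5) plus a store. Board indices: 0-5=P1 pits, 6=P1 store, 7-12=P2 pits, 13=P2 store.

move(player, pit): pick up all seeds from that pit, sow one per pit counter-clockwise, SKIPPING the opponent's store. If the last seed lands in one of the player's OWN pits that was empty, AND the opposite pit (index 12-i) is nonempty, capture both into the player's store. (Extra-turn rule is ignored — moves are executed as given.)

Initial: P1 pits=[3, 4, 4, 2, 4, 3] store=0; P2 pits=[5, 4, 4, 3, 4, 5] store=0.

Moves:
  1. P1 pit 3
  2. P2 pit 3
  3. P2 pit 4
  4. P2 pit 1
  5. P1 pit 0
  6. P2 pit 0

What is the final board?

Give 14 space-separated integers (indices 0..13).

Move 1: P1 pit3 -> P1=[3,4,4,0,5,4](0) P2=[5,4,4,3,4,5](0)
Move 2: P2 pit3 -> P1=[3,4,4,0,5,4](0) P2=[5,4,4,0,5,6](1)
Move 3: P2 pit4 -> P1=[4,5,5,0,5,4](0) P2=[5,4,4,0,0,7](2)
Move 4: P2 pit1 -> P1=[4,5,5,0,5,4](0) P2=[5,0,5,1,1,8](2)
Move 5: P1 pit0 -> P1=[0,6,6,1,6,4](0) P2=[5,0,5,1,1,8](2)
Move 6: P2 pit0 -> P1=[0,6,6,1,6,4](0) P2=[0,1,6,2,2,9](2)

Answer: 0 6 6 1 6 4 0 0 1 6 2 2 9 2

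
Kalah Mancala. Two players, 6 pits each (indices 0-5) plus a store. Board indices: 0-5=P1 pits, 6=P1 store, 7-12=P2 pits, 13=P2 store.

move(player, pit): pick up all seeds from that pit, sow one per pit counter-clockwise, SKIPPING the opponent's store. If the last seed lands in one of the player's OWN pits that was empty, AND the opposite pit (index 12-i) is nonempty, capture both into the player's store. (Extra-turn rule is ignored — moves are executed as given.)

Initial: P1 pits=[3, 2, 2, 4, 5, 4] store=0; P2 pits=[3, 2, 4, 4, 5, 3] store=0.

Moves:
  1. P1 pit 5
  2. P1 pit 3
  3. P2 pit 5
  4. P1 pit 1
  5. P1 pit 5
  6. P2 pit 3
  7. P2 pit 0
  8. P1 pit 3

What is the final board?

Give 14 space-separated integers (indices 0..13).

Move 1: P1 pit5 -> P1=[3,2,2,4,5,0](1) P2=[4,3,5,4,5,3](0)
Move 2: P1 pit3 -> P1=[3,2,2,0,6,1](2) P2=[5,3,5,4,5,3](0)
Move 3: P2 pit5 -> P1=[4,3,2,0,6,1](2) P2=[5,3,5,4,5,0](1)
Move 4: P1 pit1 -> P1=[4,0,3,1,7,1](2) P2=[5,3,5,4,5,0](1)
Move 5: P1 pit5 -> P1=[4,0,3,1,7,0](3) P2=[5,3,5,4,5,0](1)
Move 6: P2 pit3 -> P1=[5,0,3,1,7,0](3) P2=[5,3,5,0,6,1](2)
Move 7: P2 pit0 -> P1=[5,0,3,1,7,0](3) P2=[0,4,6,1,7,2](2)
Move 8: P1 pit3 -> P1=[5,0,3,0,8,0](3) P2=[0,4,6,1,7,2](2)

Answer: 5 0 3 0 8 0 3 0 4 6 1 7 2 2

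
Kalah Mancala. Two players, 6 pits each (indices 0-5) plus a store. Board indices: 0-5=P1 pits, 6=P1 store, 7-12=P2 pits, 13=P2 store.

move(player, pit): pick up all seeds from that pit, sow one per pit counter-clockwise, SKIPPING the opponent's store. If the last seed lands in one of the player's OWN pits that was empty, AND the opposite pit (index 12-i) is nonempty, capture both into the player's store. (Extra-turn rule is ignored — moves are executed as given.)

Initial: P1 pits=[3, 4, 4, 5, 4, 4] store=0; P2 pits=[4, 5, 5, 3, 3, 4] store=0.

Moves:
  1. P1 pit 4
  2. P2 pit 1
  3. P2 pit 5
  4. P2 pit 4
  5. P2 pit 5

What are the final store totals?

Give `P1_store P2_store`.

Answer: 1 4

Derivation:
Move 1: P1 pit4 -> P1=[3,4,4,5,0,5](1) P2=[5,6,5,3,3,4](0)
Move 2: P2 pit1 -> P1=[4,4,4,5,0,5](1) P2=[5,0,6,4,4,5](1)
Move 3: P2 pit5 -> P1=[5,5,5,6,0,5](1) P2=[5,0,6,4,4,0](2)
Move 4: P2 pit4 -> P1=[6,6,5,6,0,5](1) P2=[5,0,6,4,0,1](3)
Move 5: P2 pit5 -> P1=[6,6,5,6,0,5](1) P2=[5,0,6,4,0,0](4)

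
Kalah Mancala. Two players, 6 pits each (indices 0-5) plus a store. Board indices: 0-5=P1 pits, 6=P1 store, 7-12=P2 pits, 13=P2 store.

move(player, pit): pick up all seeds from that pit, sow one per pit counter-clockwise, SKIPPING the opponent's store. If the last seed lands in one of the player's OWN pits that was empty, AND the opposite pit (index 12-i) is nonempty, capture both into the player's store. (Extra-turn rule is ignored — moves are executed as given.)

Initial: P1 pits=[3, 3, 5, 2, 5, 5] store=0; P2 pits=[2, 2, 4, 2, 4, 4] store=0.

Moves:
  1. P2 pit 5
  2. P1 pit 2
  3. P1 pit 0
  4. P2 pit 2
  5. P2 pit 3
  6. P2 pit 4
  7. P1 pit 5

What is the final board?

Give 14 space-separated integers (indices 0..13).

Move 1: P2 pit5 -> P1=[4,4,6,2,5,5](0) P2=[2,2,4,2,4,0](1)
Move 2: P1 pit2 -> P1=[4,4,0,3,6,6](1) P2=[3,3,4,2,4,0](1)
Move 3: P1 pit0 -> P1=[0,5,1,4,7,6](1) P2=[3,3,4,2,4,0](1)
Move 4: P2 pit2 -> P1=[0,5,1,4,7,6](1) P2=[3,3,0,3,5,1](2)
Move 5: P2 pit3 -> P1=[0,5,1,4,7,6](1) P2=[3,3,0,0,6,2](3)
Move 6: P2 pit4 -> P1=[1,6,2,5,7,6](1) P2=[3,3,0,0,0,3](4)
Move 7: P1 pit5 -> P1=[1,6,2,5,7,0](2) P2=[4,4,1,1,1,3](4)

Answer: 1 6 2 5 7 0 2 4 4 1 1 1 3 4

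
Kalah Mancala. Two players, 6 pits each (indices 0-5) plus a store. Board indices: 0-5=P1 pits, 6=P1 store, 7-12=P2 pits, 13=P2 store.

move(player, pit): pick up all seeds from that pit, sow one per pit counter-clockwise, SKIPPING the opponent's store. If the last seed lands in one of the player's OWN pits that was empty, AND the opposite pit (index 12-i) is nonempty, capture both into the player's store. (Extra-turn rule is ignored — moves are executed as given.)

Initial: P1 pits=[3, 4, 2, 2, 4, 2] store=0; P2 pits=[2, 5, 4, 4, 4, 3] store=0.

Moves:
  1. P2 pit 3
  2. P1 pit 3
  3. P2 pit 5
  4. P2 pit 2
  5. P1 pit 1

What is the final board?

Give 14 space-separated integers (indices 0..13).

Move 1: P2 pit3 -> P1=[4,4,2,2,4,2](0) P2=[2,5,4,0,5,4](1)
Move 2: P1 pit3 -> P1=[4,4,2,0,5,3](0) P2=[2,5,4,0,5,4](1)
Move 3: P2 pit5 -> P1=[5,5,3,0,5,3](0) P2=[2,5,4,0,5,0](2)
Move 4: P2 pit2 -> P1=[5,5,3,0,5,3](0) P2=[2,5,0,1,6,1](3)
Move 5: P1 pit1 -> P1=[5,0,4,1,6,4](1) P2=[2,5,0,1,6,1](3)

Answer: 5 0 4 1 6 4 1 2 5 0 1 6 1 3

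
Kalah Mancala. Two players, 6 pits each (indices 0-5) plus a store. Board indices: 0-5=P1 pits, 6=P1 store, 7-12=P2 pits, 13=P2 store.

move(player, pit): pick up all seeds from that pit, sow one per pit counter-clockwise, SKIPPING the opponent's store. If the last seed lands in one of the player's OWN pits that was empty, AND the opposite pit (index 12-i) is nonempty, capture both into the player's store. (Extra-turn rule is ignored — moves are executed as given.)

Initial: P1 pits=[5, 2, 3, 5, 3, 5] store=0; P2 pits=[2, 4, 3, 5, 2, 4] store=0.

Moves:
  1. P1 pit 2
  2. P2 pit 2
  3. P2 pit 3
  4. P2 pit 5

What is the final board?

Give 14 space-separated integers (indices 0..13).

Move 1: P1 pit2 -> P1=[5,2,0,6,4,6](0) P2=[2,4,3,5,2,4](0)
Move 2: P2 pit2 -> P1=[5,2,0,6,4,6](0) P2=[2,4,0,6,3,5](0)
Move 3: P2 pit3 -> P1=[6,3,1,6,4,6](0) P2=[2,4,0,0,4,6](1)
Move 4: P2 pit5 -> P1=[7,4,2,7,5,6](0) P2=[2,4,0,0,4,0](2)

Answer: 7 4 2 7 5 6 0 2 4 0 0 4 0 2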